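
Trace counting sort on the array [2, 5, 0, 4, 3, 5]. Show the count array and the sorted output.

Count array: [1, 0, 1, 1, 1, 2]
(count[i] = number of elements equal to i)
Cumulative count: [1, 1, 2, 3, 4, 6]
Sorted: [0, 2, 3, 4, 5, 5]


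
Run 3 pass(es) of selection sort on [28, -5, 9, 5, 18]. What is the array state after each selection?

Pass 1: Select minimum -5 at index 1, swap -> [-5, 28, 9, 5, 18]
Pass 2: Select minimum 5 at index 3, swap -> [-5, 5, 9, 28, 18]
Pass 3: Select minimum 9 at index 2, swap -> [-5, 5, 9, 28, 18]


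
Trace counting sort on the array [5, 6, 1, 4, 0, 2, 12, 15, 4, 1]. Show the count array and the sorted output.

Count array: [1, 2, 1, 0, 2, 1, 1, 0, 0, 0, 0, 0, 1, 0, 0, 1]
(count[i] = number of elements equal to i)
Cumulative count: [1, 3, 4, 4, 6, 7, 8, 8, 8, 8, 8, 8, 9, 9, 9, 10]
Sorted: [0, 1, 1, 2, 4, 4, 5, 6, 12, 15]


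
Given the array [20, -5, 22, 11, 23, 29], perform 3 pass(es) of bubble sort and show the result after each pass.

After pass 1: [-5, 20, 11, 22, 23, 29] (2 swaps)
After pass 2: [-5, 11, 20, 22, 23, 29] (1 swaps)
After pass 3: [-5, 11, 20, 22, 23, 29] (0 swaps)
Total swaps: 3


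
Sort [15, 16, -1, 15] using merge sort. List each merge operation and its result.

Divide and conquer:
  Merge [15] + [16] -> [15, 16]
  Merge [-1] + [15] -> [-1, 15]
  Merge [15, 16] + [-1, 15] -> [-1, 15, 15, 16]


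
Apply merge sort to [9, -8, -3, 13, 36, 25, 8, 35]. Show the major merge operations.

Divide and conquer:
  Merge [9] + [-8] -> [-8, 9]
  Merge [-3] + [13] -> [-3, 13]
  Merge [-8, 9] + [-3, 13] -> [-8, -3, 9, 13]
  Merge [36] + [25] -> [25, 36]
  Merge [8] + [35] -> [8, 35]
  Merge [25, 36] + [8, 35] -> [8, 25, 35, 36]
  Merge [-8, -3, 9, 13] + [8, 25, 35, 36] -> [-8, -3, 8, 9, 13, 25, 35, 36]


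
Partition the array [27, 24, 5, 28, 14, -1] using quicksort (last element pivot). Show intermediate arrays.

Partition 1: pivot=-1 at index 0 -> [-1, 24, 5, 28, 14, 27]
Partition 2: pivot=27 at index 4 -> [-1, 24, 5, 14, 27, 28]
Partition 3: pivot=14 at index 2 -> [-1, 5, 14, 24, 27, 28]


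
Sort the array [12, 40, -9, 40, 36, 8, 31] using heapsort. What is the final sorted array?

Build heap: [40, 40, 31, 12, 36, 8, -9]
Extract 40: [40, 36, 31, 12, -9, 8, 40]
Extract 40: [36, 12, 31, 8, -9, 40, 40]
Extract 36: [31, 12, -9, 8, 36, 40, 40]
Extract 31: [12, 8, -9, 31, 36, 40, 40]
Extract 12: [8, -9, 12, 31, 36, 40, 40]
Extract 8: [-9, 8, 12, 31, 36, 40, 40]


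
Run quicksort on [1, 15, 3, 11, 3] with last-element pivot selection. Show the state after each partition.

Partition 1: pivot=3 at index 2 -> [1, 3, 3, 11, 15]
Partition 2: pivot=3 at index 1 -> [1, 3, 3, 11, 15]
Partition 3: pivot=15 at index 4 -> [1, 3, 3, 11, 15]


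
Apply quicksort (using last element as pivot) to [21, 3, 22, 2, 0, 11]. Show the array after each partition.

Partition 1: pivot=11 at index 3 -> [3, 2, 0, 11, 22, 21]
Partition 2: pivot=0 at index 0 -> [0, 2, 3, 11, 22, 21]
Partition 3: pivot=3 at index 2 -> [0, 2, 3, 11, 22, 21]
Partition 4: pivot=21 at index 4 -> [0, 2, 3, 11, 21, 22]


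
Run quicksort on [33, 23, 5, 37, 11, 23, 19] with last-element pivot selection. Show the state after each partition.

Partition 1: pivot=19 at index 2 -> [5, 11, 19, 37, 23, 23, 33]
Partition 2: pivot=11 at index 1 -> [5, 11, 19, 37, 23, 23, 33]
Partition 3: pivot=33 at index 5 -> [5, 11, 19, 23, 23, 33, 37]
Partition 4: pivot=23 at index 4 -> [5, 11, 19, 23, 23, 33, 37]


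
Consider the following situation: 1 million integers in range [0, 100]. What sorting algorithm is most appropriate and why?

Best choice: Counting sort
Reason: O(n + k) where k=100 is small; linear time beats O(n log n)


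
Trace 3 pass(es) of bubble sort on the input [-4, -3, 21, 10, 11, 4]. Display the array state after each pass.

After pass 1: [-4, -3, 10, 11, 4, 21] (3 swaps)
After pass 2: [-4, -3, 10, 4, 11, 21] (1 swaps)
After pass 3: [-4, -3, 4, 10, 11, 21] (1 swaps)
Total swaps: 5


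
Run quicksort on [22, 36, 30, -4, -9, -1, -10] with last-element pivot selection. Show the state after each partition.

Partition 1: pivot=-10 at index 0 -> [-10, 36, 30, -4, -9, -1, 22]
Partition 2: pivot=22 at index 4 -> [-10, -4, -9, -1, 22, 36, 30]
Partition 3: pivot=-1 at index 3 -> [-10, -4, -9, -1, 22, 36, 30]
Partition 4: pivot=-9 at index 1 -> [-10, -9, -4, -1, 22, 36, 30]
Partition 5: pivot=30 at index 5 -> [-10, -9, -4, -1, 22, 30, 36]


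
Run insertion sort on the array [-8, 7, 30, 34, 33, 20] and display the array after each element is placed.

First element -8 is already 'sorted'
Insert 7: shifted 0 elements -> [-8, 7, 30, 34, 33, 20]
Insert 30: shifted 0 elements -> [-8, 7, 30, 34, 33, 20]
Insert 34: shifted 0 elements -> [-8, 7, 30, 34, 33, 20]
Insert 33: shifted 1 elements -> [-8, 7, 30, 33, 34, 20]
Insert 20: shifted 3 elements -> [-8, 7, 20, 30, 33, 34]


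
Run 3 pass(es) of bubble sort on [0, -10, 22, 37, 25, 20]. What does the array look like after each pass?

After pass 1: [-10, 0, 22, 25, 20, 37] (3 swaps)
After pass 2: [-10, 0, 22, 20, 25, 37] (1 swaps)
After pass 3: [-10, 0, 20, 22, 25, 37] (1 swaps)
Total swaps: 5


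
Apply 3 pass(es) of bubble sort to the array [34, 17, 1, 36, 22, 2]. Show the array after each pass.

After pass 1: [17, 1, 34, 22, 2, 36] (4 swaps)
After pass 2: [1, 17, 22, 2, 34, 36] (3 swaps)
After pass 3: [1, 17, 2, 22, 34, 36] (1 swaps)
Total swaps: 8


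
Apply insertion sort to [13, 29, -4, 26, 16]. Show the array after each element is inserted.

First element 13 is already 'sorted'
Insert 29: shifted 0 elements -> [13, 29, -4, 26, 16]
Insert -4: shifted 2 elements -> [-4, 13, 29, 26, 16]
Insert 26: shifted 1 elements -> [-4, 13, 26, 29, 16]
Insert 16: shifted 2 elements -> [-4, 13, 16, 26, 29]


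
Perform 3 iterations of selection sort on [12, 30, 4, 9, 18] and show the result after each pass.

Pass 1: Select minimum 4 at index 2, swap -> [4, 30, 12, 9, 18]
Pass 2: Select minimum 9 at index 3, swap -> [4, 9, 12, 30, 18]
Pass 3: Select minimum 12 at index 2, swap -> [4, 9, 12, 30, 18]


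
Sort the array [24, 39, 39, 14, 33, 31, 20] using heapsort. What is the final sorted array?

Build heap: [39, 33, 39, 14, 24, 31, 20]
Extract 39: [39, 33, 31, 14, 24, 20, 39]
Extract 39: [33, 24, 31, 14, 20, 39, 39]
Extract 33: [31, 24, 20, 14, 33, 39, 39]
Extract 31: [24, 14, 20, 31, 33, 39, 39]
Extract 24: [20, 14, 24, 31, 33, 39, 39]
Extract 20: [14, 20, 24, 31, 33, 39, 39]


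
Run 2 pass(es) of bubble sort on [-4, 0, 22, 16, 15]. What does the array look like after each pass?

After pass 1: [-4, 0, 16, 15, 22] (2 swaps)
After pass 2: [-4, 0, 15, 16, 22] (1 swaps)
Total swaps: 3


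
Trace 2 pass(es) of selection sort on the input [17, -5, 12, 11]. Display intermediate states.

Pass 1: Select minimum -5 at index 1, swap -> [-5, 17, 12, 11]
Pass 2: Select minimum 11 at index 3, swap -> [-5, 11, 12, 17]


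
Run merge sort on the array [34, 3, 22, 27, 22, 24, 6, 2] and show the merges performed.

Divide and conquer:
  Merge [34] + [3] -> [3, 34]
  Merge [22] + [27] -> [22, 27]
  Merge [3, 34] + [22, 27] -> [3, 22, 27, 34]
  Merge [22] + [24] -> [22, 24]
  Merge [6] + [2] -> [2, 6]
  Merge [22, 24] + [2, 6] -> [2, 6, 22, 24]
  Merge [3, 22, 27, 34] + [2, 6, 22, 24] -> [2, 3, 6, 22, 22, 24, 27, 34]


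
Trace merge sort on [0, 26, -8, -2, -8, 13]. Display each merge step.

Divide and conquer:
  Merge [26] + [-8] -> [-8, 26]
  Merge [0] + [-8, 26] -> [-8, 0, 26]
  Merge [-8] + [13] -> [-8, 13]
  Merge [-2] + [-8, 13] -> [-8, -2, 13]
  Merge [-8, 0, 26] + [-8, -2, 13] -> [-8, -8, -2, 0, 13, 26]


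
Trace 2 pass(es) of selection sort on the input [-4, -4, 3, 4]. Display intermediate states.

Pass 1: Select minimum -4 at index 0, swap -> [-4, -4, 3, 4]
Pass 2: Select minimum -4 at index 1, swap -> [-4, -4, 3, 4]


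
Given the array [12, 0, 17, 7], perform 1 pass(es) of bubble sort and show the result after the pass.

After pass 1: [0, 12, 7, 17] (2 swaps)
Total swaps: 2


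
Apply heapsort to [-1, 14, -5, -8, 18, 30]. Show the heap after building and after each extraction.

Build heap: [30, 18, -1, -8, 14, -5]
Extract 30: [18, 14, -1, -8, -5, 30]
Extract 18: [14, -5, -1, -8, 18, 30]
Extract 14: [-1, -5, -8, 14, 18, 30]
Extract -1: [-5, -8, -1, 14, 18, 30]
Extract -5: [-8, -5, -1, 14, 18, 30]


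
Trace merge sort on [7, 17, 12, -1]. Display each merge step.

Divide and conquer:
  Merge [7] + [17] -> [7, 17]
  Merge [12] + [-1] -> [-1, 12]
  Merge [7, 17] + [-1, 12] -> [-1, 7, 12, 17]


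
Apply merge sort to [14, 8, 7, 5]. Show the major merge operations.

Divide and conquer:
  Merge [14] + [8] -> [8, 14]
  Merge [7] + [5] -> [5, 7]
  Merge [8, 14] + [5, 7] -> [5, 7, 8, 14]


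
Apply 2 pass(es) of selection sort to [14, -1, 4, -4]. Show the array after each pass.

Pass 1: Select minimum -4 at index 3, swap -> [-4, -1, 4, 14]
Pass 2: Select minimum -1 at index 1, swap -> [-4, -1, 4, 14]


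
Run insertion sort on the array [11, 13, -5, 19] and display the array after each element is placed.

First element 11 is already 'sorted'
Insert 13: shifted 0 elements -> [11, 13, -5, 19]
Insert -5: shifted 2 elements -> [-5, 11, 13, 19]
Insert 19: shifted 0 elements -> [-5, 11, 13, 19]


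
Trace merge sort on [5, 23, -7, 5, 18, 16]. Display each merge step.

Divide and conquer:
  Merge [23] + [-7] -> [-7, 23]
  Merge [5] + [-7, 23] -> [-7, 5, 23]
  Merge [18] + [16] -> [16, 18]
  Merge [5] + [16, 18] -> [5, 16, 18]
  Merge [-7, 5, 23] + [5, 16, 18] -> [-7, 5, 5, 16, 18, 23]


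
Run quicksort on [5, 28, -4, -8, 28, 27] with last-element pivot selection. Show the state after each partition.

Partition 1: pivot=27 at index 3 -> [5, -4, -8, 27, 28, 28]
Partition 2: pivot=-8 at index 0 -> [-8, -4, 5, 27, 28, 28]
Partition 3: pivot=5 at index 2 -> [-8, -4, 5, 27, 28, 28]
Partition 4: pivot=28 at index 5 -> [-8, -4, 5, 27, 28, 28]


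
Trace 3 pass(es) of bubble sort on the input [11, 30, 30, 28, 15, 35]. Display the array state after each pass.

After pass 1: [11, 30, 28, 15, 30, 35] (2 swaps)
After pass 2: [11, 28, 15, 30, 30, 35] (2 swaps)
After pass 3: [11, 15, 28, 30, 30, 35] (1 swaps)
Total swaps: 5


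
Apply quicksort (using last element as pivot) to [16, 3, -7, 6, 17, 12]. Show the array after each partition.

Partition 1: pivot=12 at index 3 -> [3, -7, 6, 12, 17, 16]
Partition 2: pivot=6 at index 2 -> [3, -7, 6, 12, 17, 16]
Partition 3: pivot=-7 at index 0 -> [-7, 3, 6, 12, 17, 16]
Partition 4: pivot=16 at index 4 -> [-7, 3, 6, 12, 16, 17]


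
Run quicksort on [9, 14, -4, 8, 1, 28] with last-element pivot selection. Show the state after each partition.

Partition 1: pivot=28 at index 5 -> [9, 14, -4, 8, 1, 28]
Partition 2: pivot=1 at index 1 -> [-4, 1, 9, 8, 14, 28]
Partition 3: pivot=14 at index 4 -> [-4, 1, 9, 8, 14, 28]
Partition 4: pivot=8 at index 2 -> [-4, 1, 8, 9, 14, 28]


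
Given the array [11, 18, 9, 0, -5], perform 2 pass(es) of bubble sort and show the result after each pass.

After pass 1: [11, 9, 0, -5, 18] (3 swaps)
After pass 2: [9, 0, -5, 11, 18] (3 swaps)
Total swaps: 6


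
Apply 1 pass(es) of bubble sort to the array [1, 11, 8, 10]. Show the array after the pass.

After pass 1: [1, 8, 10, 11] (2 swaps)
Total swaps: 2


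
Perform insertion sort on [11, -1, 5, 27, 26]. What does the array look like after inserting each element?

First element 11 is already 'sorted'
Insert -1: shifted 1 elements -> [-1, 11, 5, 27, 26]
Insert 5: shifted 1 elements -> [-1, 5, 11, 27, 26]
Insert 27: shifted 0 elements -> [-1, 5, 11, 27, 26]
Insert 26: shifted 1 elements -> [-1, 5, 11, 26, 27]


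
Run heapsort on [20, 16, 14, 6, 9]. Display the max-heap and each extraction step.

Build heap: [20, 16, 14, 6, 9]
Extract 20: [16, 9, 14, 6, 20]
Extract 16: [14, 9, 6, 16, 20]
Extract 14: [9, 6, 14, 16, 20]
Extract 9: [6, 9, 14, 16, 20]


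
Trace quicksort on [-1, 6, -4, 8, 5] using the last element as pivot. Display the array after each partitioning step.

Partition 1: pivot=5 at index 2 -> [-1, -4, 5, 8, 6]
Partition 2: pivot=-4 at index 0 -> [-4, -1, 5, 8, 6]
Partition 3: pivot=6 at index 3 -> [-4, -1, 5, 6, 8]


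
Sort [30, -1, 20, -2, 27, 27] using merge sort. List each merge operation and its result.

Divide and conquer:
  Merge [-1] + [20] -> [-1, 20]
  Merge [30] + [-1, 20] -> [-1, 20, 30]
  Merge [27] + [27] -> [27, 27]
  Merge [-2] + [27, 27] -> [-2, 27, 27]
  Merge [-1, 20, 30] + [-2, 27, 27] -> [-2, -1, 20, 27, 27, 30]


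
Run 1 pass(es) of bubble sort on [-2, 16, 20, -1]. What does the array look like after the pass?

After pass 1: [-2, 16, -1, 20] (1 swaps)
Total swaps: 1


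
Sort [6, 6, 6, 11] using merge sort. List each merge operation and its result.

Divide and conquer:
  Merge [6] + [6] -> [6, 6]
  Merge [6] + [11] -> [6, 11]
  Merge [6, 6] + [6, 11] -> [6, 6, 6, 11]


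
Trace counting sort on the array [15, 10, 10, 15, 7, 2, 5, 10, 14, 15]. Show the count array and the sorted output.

Count array: [0, 0, 1, 0, 0, 1, 0, 1, 0, 0, 3, 0, 0, 0, 1, 3]
(count[i] = number of elements equal to i)
Cumulative count: [0, 0, 1, 1, 1, 2, 2, 3, 3, 3, 6, 6, 6, 6, 7, 10]
Sorted: [2, 5, 7, 10, 10, 10, 14, 15, 15, 15]


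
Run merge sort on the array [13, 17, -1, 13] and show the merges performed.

Divide and conquer:
  Merge [13] + [17] -> [13, 17]
  Merge [-1] + [13] -> [-1, 13]
  Merge [13, 17] + [-1, 13] -> [-1, 13, 13, 17]


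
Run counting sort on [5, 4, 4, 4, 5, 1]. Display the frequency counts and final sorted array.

Count array: [0, 1, 0, 0, 3, 2]
(count[i] = number of elements equal to i)
Cumulative count: [0, 1, 1, 1, 4, 6]
Sorted: [1, 4, 4, 4, 5, 5]


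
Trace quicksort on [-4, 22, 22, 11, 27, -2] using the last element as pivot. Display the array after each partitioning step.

Partition 1: pivot=-2 at index 1 -> [-4, -2, 22, 11, 27, 22]
Partition 2: pivot=22 at index 4 -> [-4, -2, 22, 11, 22, 27]
Partition 3: pivot=11 at index 2 -> [-4, -2, 11, 22, 22, 27]


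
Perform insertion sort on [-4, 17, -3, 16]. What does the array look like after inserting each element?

First element -4 is already 'sorted'
Insert 17: shifted 0 elements -> [-4, 17, -3, 16]
Insert -3: shifted 1 elements -> [-4, -3, 17, 16]
Insert 16: shifted 1 elements -> [-4, -3, 16, 17]


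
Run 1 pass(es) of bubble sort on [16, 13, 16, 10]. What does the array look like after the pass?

After pass 1: [13, 16, 10, 16] (2 swaps)
Total swaps: 2


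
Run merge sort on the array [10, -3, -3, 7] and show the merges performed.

Divide and conquer:
  Merge [10] + [-3] -> [-3, 10]
  Merge [-3] + [7] -> [-3, 7]
  Merge [-3, 10] + [-3, 7] -> [-3, -3, 7, 10]


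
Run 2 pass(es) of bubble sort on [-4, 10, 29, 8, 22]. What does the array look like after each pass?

After pass 1: [-4, 10, 8, 22, 29] (2 swaps)
After pass 2: [-4, 8, 10, 22, 29] (1 swaps)
Total swaps: 3


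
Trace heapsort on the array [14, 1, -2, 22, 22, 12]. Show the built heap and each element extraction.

Build heap: [22, 22, 12, 1, 14, -2]
Extract 22: [22, 14, 12, 1, -2, 22]
Extract 22: [14, 1, 12, -2, 22, 22]
Extract 14: [12, 1, -2, 14, 22, 22]
Extract 12: [1, -2, 12, 14, 22, 22]
Extract 1: [-2, 1, 12, 14, 22, 22]


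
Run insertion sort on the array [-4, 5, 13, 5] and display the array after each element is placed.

First element -4 is already 'sorted'
Insert 5: shifted 0 elements -> [-4, 5, 13, 5]
Insert 13: shifted 0 elements -> [-4, 5, 13, 5]
Insert 5: shifted 1 elements -> [-4, 5, 5, 13]


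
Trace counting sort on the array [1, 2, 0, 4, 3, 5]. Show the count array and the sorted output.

Count array: [1, 1, 1, 1, 1, 1]
(count[i] = number of elements equal to i)
Cumulative count: [1, 2, 3, 4, 5, 6]
Sorted: [0, 1, 2, 3, 4, 5]


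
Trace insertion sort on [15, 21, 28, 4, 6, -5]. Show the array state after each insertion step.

First element 15 is already 'sorted'
Insert 21: shifted 0 elements -> [15, 21, 28, 4, 6, -5]
Insert 28: shifted 0 elements -> [15, 21, 28, 4, 6, -5]
Insert 4: shifted 3 elements -> [4, 15, 21, 28, 6, -5]
Insert 6: shifted 3 elements -> [4, 6, 15, 21, 28, -5]
Insert -5: shifted 5 elements -> [-5, 4, 6, 15, 21, 28]


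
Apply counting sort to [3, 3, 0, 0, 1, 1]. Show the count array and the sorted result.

Count array: [2, 2, 0, 2]
(count[i] = number of elements equal to i)
Cumulative count: [2, 4, 4, 6]
Sorted: [0, 0, 1, 1, 3, 3]


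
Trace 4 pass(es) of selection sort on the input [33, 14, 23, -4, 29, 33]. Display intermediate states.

Pass 1: Select minimum -4 at index 3, swap -> [-4, 14, 23, 33, 29, 33]
Pass 2: Select minimum 14 at index 1, swap -> [-4, 14, 23, 33, 29, 33]
Pass 3: Select minimum 23 at index 2, swap -> [-4, 14, 23, 33, 29, 33]
Pass 4: Select minimum 29 at index 4, swap -> [-4, 14, 23, 29, 33, 33]


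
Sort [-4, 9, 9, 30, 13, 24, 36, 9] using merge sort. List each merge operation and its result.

Divide and conquer:
  Merge [-4] + [9] -> [-4, 9]
  Merge [9] + [30] -> [9, 30]
  Merge [-4, 9] + [9, 30] -> [-4, 9, 9, 30]
  Merge [13] + [24] -> [13, 24]
  Merge [36] + [9] -> [9, 36]
  Merge [13, 24] + [9, 36] -> [9, 13, 24, 36]
  Merge [-4, 9, 9, 30] + [9, 13, 24, 36] -> [-4, 9, 9, 9, 13, 24, 30, 36]


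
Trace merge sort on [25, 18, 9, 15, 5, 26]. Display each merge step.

Divide and conquer:
  Merge [18] + [9] -> [9, 18]
  Merge [25] + [9, 18] -> [9, 18, 25]
  Merge [5] + [26] -> [5, 26]
  Merge [15] + [5, 26] -> [5, 15, 26]
  Merge [9, 18, 25] + [5, 15, 26] -> [5, 9, 15, 18, 25, 26]


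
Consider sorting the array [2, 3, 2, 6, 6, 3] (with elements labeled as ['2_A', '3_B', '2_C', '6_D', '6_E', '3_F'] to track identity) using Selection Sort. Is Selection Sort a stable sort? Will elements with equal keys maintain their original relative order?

Trace Selection Sort on the labeled array (the key is the number; the letter only tracks identity):
  Pass 1: minimum 2_A is already at index 0; no swap -> [2_A, 3_B, 2_C, 6_D, 6_E, 3_F]
  Pass 2: minimum of unsorted part is 2_C at index 2; swap it with 3_B at index 1 -> [2_A, 2_C, 3_B, 6_D, 6_E, 3_F]
  Pass 3: minimum 3_B is already at index 2; no swap -> [2_A, 2_C, 3_B, 6_D, 6_E, 3_F]
  Pass 4: minimum of unsorted part is 3_F at index 5; swap it with 6_D at index 3 -> [2_A, 2_C, 3_B, 3_F, 6_E, 6_D]
  Pass 5: minimum 6_E is already at index 4; no swap -> [2_A, 2_C, 3_B, 3_F, 6_E, 6_D]
Final order: [2_A, 2_C, 3_B, 3_F, 6_E, 6_D]
Equal keys:
  value 2: originally 2_A, 2_C; after sorting 2_A, 2_C -> order preserved
  value 3: originally 3_B, 3_F; after sorting 3_B, 3_F -> order preserved
  value 6: originally 6_D, 6_E; after sorting 6_E, 6_D -> order changed
Equal keys were reordered, so Selection Sort is not stable: the long-range swap that moves the minimum into place can carry an element past an equal key. (One such input is enough; an unstable sort may happen to preserve order on other inputs, but it gives no guarantee.)
Answer: Not stable


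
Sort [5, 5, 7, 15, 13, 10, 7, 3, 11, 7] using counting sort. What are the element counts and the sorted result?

Count array: [0, 0, 0, 1, 0, 2, 0, 3, 0, 0, 1, 1, 0, 1, 0, 1]
(count[i] = number of elements equal to i)
Cumulative count: [0, 0, 0, 1, 1, 3, 3, 6, 6, 6, 7, 8, 8, 9, 9, 10]
Sorted: [3, 5, 5, 7, 7, 7, 10, 11, 13, 15]


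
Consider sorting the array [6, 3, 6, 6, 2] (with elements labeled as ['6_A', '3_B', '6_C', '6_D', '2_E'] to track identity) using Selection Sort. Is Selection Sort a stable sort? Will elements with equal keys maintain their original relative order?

Trace Selection Sort on the labeled array (the key is the number; the letter only tracks identity):
  Pass 1: minimum of unsorted part is 2_E at index 4; swap it with 6_A at index 0 -> [2_E, 3_B, 6_C, 6_D, 6_A]
  Pass 2: minimum 3_B is already at index 1; no swap -> [2_E, 3_B, 6_C, 6_D, 6_A]
  Pass 3: minimum 6_C is already at index 2; no swap -> [2_E, 3_B, 6_C, 6_D, 6_A]
  Pass 4: minimum 6_D is already at index 3; no swap -> [2_E, 3_B, 6_C, 6_D, 6_A]
Final order: [2_E, 3_B, 6_C, 6_D, 6_A]
Equal keys:
  value 6: originally 6_A, 6_C, 6_D; after sorting 6_C, 6_D, 6_A -> order changed
Equal keys were reordered, so Selection Sort is not stable: the long-range swap that moves the minimum into place can carry an element past an equal key. (One such input is enough; an unstable sort may happen to preserve order on other inputs, but it gives no guarantee.)
Answer: Not stable


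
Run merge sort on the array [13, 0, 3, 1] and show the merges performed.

Divide and conquer:
  Merge [13] + [0] -> [0, 13]
  Merge [3] + [1] -> [1, 3]
  Merge [0, 13] + [1, 3] -> [0, 1, 3, 13]


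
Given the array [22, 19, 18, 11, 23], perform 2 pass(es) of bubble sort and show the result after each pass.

After pass 1: [19, 18, 11, 22, 23] (3 swaps)
After pass 2: [18, 11, 19, 22, 23] (2 swaps)
Total swaps: 5


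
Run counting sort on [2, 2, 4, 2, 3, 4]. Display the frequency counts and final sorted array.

Count array: [0, 0, 3, 1, 2]
(count[i] = number of elements equal to i)
Cumulative count: [0, 0, 3, 4, 6]
Sorted: [2, 2, 2, 3, 4, 4]


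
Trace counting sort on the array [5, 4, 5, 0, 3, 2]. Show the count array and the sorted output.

Count array: [1, 0, 1, 1, 1, 2]
(count[i] = number of elements equal to i)
Cumulative count: [1, 1, 2, 3, 4, 6]
Sorted: [0, 2, 3, 4, 5, 5]


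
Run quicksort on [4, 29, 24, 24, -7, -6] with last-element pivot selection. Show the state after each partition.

Partition 1: pivot=-6 at index 1 -> [-7, -6, 24, 24, 4, 29]
Partition 2: pivot=29 at index 5 -> [-7, -6, 24, 24, 4, 29]
Partition 3: pivot=4 at index 2 -> [-7, -6, 4, 24, 24, 29]
Partition 4: pivot=24 at index 4 -> [-7, -6, 4, 24, 24, 29]


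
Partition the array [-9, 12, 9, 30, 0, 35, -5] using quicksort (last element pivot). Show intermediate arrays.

Partition 1: pivot=-5 at index 1 -> [-9, -5, 9, 30, 0, 35, 12]
Partition 2: pivot=12 at index 4 -> [-9, -5, 9, 0, 12, 35, 30]
Partition 3: pivot=0 at index 2 -> [-9, -5, 0, 9, 12, 35, 30]
Partition 4: pivot=30 at index 5 -> [-9, -5, 0, 9, 12, 30, 35]


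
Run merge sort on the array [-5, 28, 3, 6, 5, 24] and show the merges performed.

Divide and conquer:
  Merge [28] + [3] -> [3, 28]
  Merge [-5] + [3, 28] -> [-5, 3, 28]
  Merge [5] + [24] -> [5, 24]
  Merge [6] + [5, 24] -> [5, 6, 24]
  Merge [-5, 3, 28] + [5, 6, 24] -> [-5, 3, 5, 6, 24, 28]


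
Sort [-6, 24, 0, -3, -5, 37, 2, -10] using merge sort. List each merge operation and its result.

Divide and conquer:
  Merge [-6] + [24] -> [-6, 24]
  Merge [0] + [-3] -> [-3, 0]
  Merge [-6, 24] + [-3, 0] -> [-6, -3, 0, 24]
  Merge [-5] + [37] -> [-5, 37]
  Merge [2] + [-10] -> [-10, 2]
  Merge [-5, 37] + [-10, 2] -> [-10, -5, 2, 37]
  Merge [-6, -3, 0, 24] + [-10, -5, 2, 37] -> [-10, -6, -5, -3, 0, 2, 24, 37]


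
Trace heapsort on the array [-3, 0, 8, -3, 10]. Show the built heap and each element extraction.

Build heap: [10, 0, 8, -3, -3]
Extract 10: [8, 0, -3, -3, 10]
Extract 8: [0, -3, -3, 8, 10]
Extract 0: [-3, -3, 0, 8, 10]
Extract -3: [-3, -3, 0, 8, 10]


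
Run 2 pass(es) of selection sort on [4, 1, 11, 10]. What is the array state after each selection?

Pass 1: Select minimum 1 at index 1, swap -> [1, 4, 11, 10]
Pass 2: Select minimum 4 at index 1, swap -> [1, 4, 11, 10]


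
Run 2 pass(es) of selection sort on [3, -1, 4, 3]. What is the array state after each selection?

Pass 1: Select minimum -1 at index 1, swap -> [-1, 3, 4, 3]
Pass 2: Select minimum 3 at index 1, swap -> [-1, 3, 4, 3]


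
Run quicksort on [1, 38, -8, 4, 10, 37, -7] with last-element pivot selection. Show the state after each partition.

Partition 1: pivot=-7 at index 1 -> [-8, -7, 1, 4, 10, 37, 38]
Partition 2: pivot=38 at index 6 -> [-8, -7, 1, 4, 10, 37, 38]
Partition 3: pivot=37 at index 5 -> [-8, -7, 1, 4, 10, 37, 38]
Partition 4: pivot=10 at index 4 -> [-8, -7, 1, 4, 10, 37, 38]
Partition 5: pivot=4 at index 3 -> [-8, -7, 1, 4, 10, 37, 38]


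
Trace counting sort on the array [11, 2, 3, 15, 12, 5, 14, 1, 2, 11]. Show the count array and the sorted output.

Count array: [0, 1, 2, 1, 0, 1, 0, 0, 0, 0, 0, 2, 1, 0, 1, 1]
(count[i] = number of elements equal to i)
Cumulative count: [0, 1, 3, 4, 4, 5, 5, 5, 5, 5, 5, 7, 8, 8, 9, 10]
Sorted: [1, 2, 2, 3, 5, 11, 11, 12, 14, 15]


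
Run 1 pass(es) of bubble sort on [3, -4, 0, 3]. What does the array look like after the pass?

After pass 1: [-4, 0, 3, 3] (2 swaps)
Total swaps: 2


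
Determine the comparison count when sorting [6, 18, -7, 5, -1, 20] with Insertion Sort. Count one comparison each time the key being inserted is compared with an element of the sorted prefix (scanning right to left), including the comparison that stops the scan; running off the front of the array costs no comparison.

Insert 18: 6 <= 18 (stop) = 1 comparison(s) -> [6, 18, -7, 5, -1, 20]
Insert -7: 18 > -7 (shift), 6 > -7 (shift), reached front = 2 comparison(s) -> [-7, 6, 18, 5, -1, 20]
Insert 5: 18 > 5 (shift), 6 > 5 (shift), -7 <= 5 (stop) = 3 comparison(s) -> [-7, 5, 6, 18, -1, 20]
Insert -1: 18 > -1 (shift), 6 > -1 (shift), 5 > -1 (shift), -7 <= -1 (stop) = 4 comparison(s) -> [-7, -1, 5, 6, 18, 20]
Insert 20: 18 <= 20 (stop) = 1 comparison(s) -> [-7, -1, 5, 6, 18, 20]
Total comparisons: 1 + 2 + 3 + 4 + 1 = 11


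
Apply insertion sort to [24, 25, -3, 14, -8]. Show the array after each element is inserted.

First element 24 is already 'sorted'
Insert 25: shifted 0 elements -> [24, 25, -3, 14, -8]
Insert -3: shifted 2 elements -> [-3, 24, 25, 14, -8]
Insert 14: shifted 2 elements -> [-3, 14, 24, 25, -8]
Insert -8: shifted 4 elements -> [-8, -3, 14, 24, 25]


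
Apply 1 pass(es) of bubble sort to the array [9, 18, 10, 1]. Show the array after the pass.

After pass 1: [9, 10, 1, 18] (2 swaps)
Total swaps: 2


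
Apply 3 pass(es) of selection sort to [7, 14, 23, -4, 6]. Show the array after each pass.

Pass 1: Select minimum -4 at index 3, swap -> [-4, 14, 23, 7, 6]
Pass 2: Select minimum 6 at index 4, swap -> [-4, 6, 23, 7, 14]
Pass 3: Select minimum 7 at index 3, swap -> [-4, 6, 7, 23, 14]


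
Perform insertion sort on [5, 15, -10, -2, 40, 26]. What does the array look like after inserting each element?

First element 5 is already 'sorted'
Insert 15: shifted 0 elements -> [5, 15, -10, -2, 40, 26]
Insert -10: shifted 2 elements -> [-10, 5, 15, -2, 40, 26]
Insert -2: shifted 2 elements -> [-10, -2, 5, 15, 40, 26]
Insert 40: shifted 0 elements -> [-10, -2, 5, 15, 40, 26]
Insert 26: shifted 1 elements -> [-10, -2, 5, 15, 26, 40]


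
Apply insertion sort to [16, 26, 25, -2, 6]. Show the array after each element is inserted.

First element 16 is already 'sorted'
Insert 26: shifted 0 elements -> [16, 26, 25, -2, 6]
Insert 25: shifted 1 elements -> [16, 25, 26, -2, 6]
Insert -2: shifted 3 elements -> [-2, 16, 25, 26, 6]
Insert 6: shifted 3 elements -> [-2, 6, 16, 25, 26]


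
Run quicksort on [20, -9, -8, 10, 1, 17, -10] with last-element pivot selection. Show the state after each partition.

Partition 1: pivot=-10 at index 0 -> [-10, -9, -8, 10, 1, 17, 20]
Partition 2: pivot=20 at index 6 -> [-10, -9, -8, 10, 1, 17, 20]
Partition 3: pivot=17 at index 5 -> [-10, -9, -8, 10, 1, 17, 20]
Partition 4: pivot=1 at index 3 -> [-10, -9, -8, 1, 10, 17, 20]
Partition 5: pivot=-8 at index 2 -> [-10, -9, -8, 1, 10, 17, 20]


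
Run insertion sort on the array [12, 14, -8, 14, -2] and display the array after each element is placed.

First element 12 is already 'sorted'
Insert 14: shifted 0 elements -> [12, 14, -8, 14, -2]
Insert -8: shifted 2 elements -> [-8, 12, 14, 14, -2]
Insert 14: shifted 0 elements -> [-8, 12, 14, 14, -2]
Insert -2: shifted 3 elements -> [-8, -2, 12, 14, 14]


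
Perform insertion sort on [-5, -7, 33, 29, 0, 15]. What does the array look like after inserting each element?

First element -5 is already 'sorted'
Insert -7: shifted 1 elements -> [-7, -5, 33, 29, 0, 15]
Insert 33: shifted 0 elements -> [-7, -5, 33, 29, 0, 15]
Insert 29: shifted 1 elements -> [-7, -5, 29, 33, 0, 15]
Insert 0: shifted 2 elements -> [-7, -5, 0, 29, 33, 15]
Insert 15: shifted 2 elements -> [-7, -5, 0, 15, 29, 33]


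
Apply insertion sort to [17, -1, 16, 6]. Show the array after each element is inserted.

First element 17 is already 'sorted'
Insert -1: shifted 1 elements -> [-1, 17, 16, 6]
Insert 16: shifted 1 elements -> [-1, 16, 17, 6]
Insert 6: shifted 2 elements -> [-1, 6, 16, 17]


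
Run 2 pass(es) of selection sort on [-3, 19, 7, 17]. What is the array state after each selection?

Pass 1: Select minimum -3 at index 0, swap -> [-3, 19, 7, 17]
Pass 2: Select minimum 7 at index 2, swap -> [-3, 7, 19, 17]


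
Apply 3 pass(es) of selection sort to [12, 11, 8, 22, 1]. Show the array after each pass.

Pass 1: Select minimum 1 at index 4, swap -> [1, 11, 8, 22, 12]
Pass 2: Select minimum 8 at index 2, swap -> [1, 8, 11, 22, 12]
Pass 3: Select minimum 11 at index 2, swap -> [1, 8, 11, 22, 12]


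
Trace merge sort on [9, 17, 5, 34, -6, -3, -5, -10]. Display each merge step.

Divide and conquer:
  Merge [9] + [17] -> [9, 17]
  Merge [5] + [34] -> [5, 34]
  Merge [9, 17] + [5, 34] -> [5, 9, 17, 34]
  Merge [-6] + [-3] -> [-6, -3]
  Merge [-5] + [-10] -> [-10, -5]
  Merge [-6, -3] + [-10, -5] -> [-10, -6, -5, -3]
  Merge [5, 9, 17, 34] + [-10, -6, -5, -3] -> [-10, -6, -5, -3, 5, 9, 17, 34]


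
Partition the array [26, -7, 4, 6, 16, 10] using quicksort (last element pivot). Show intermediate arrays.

Partition 1: pivot=10 at index 3 -> [-7, 4, 6, 10, 16, 26]
Partition 2: pivot=6 at index 2 -> [-7, 4, 6, 10, 16, 26]
Partition 3: pivot=4 at index 1 -> [-7, 4, 6, 10, 16, 26]
Partition 4: pivot=26 at index 5 -> [-7, 4, 6, 10, 16, 26]


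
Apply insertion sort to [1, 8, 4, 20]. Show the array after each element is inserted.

First element 1 is already 'sorted'
Insert 8: shifted 0 elements -> [1, 8, 4, 20]
Insert 4: shifted 1 elements -> [1, 4, 8, 20]
Insert 20: shifted 0 elements -> [1, 4, 8, 20]


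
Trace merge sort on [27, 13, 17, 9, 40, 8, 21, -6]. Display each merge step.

Divide and conquer:
  Merge [27] + [13] -> [13, 27]
  Merge [17] + [9] -> [9, 17]
  Merge [13, 27] + [9, 17] -> [9, 13, 17, 27]
  Merge [40] + [8] -> [8, 40]
  Merge [21] + [-6] -> [-6, 21]
  Merge [8, 40] + [-6, 21] -> [-6, 8, 21, 40]
  Merge [9, 13, 17, 27] + [-6, 8, 21, 40] -> [-6, 8, 9, 13, 17, 21, 27, 40]


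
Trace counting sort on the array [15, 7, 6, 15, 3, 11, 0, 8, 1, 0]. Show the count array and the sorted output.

Count array: [2, 1, 0, 1, 0, 0, 1, 1, 1, 0, 0, 1, 0, 0, 0, 2]
(count[i] = number of elements equal to i)
Cumulative count: [2, 3, 3, 4, 4, 4, 5, 6, 7, 7, 7, 8, 8, 8, 8, 10]
Sorted: [0, 0, 1, 3, 6, 7, 8, 11, 15, 15]


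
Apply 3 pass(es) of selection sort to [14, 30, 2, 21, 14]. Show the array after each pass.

Pass 1: Select minimum 2 at index 2, swap -> [2, 30, 14, 21, 14]
Pass 2: Select minimum 14 at index 2, swap -> [2, 14, 30, 21, 14]
Pass 3: Select minimum 14 at index 4, swap -> [2, 14, 14, 21, 30]


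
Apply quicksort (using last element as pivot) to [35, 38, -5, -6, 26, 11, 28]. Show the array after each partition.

Partition 1: pivot=28 at index 4 -> [-5, -6, 26, 11, 28, 38, 35]
Partition 2: pivot=11 at index 2 -> [-5, -6, 11, 26, 28, 38, 35]
Partition 3: pivot=-6 at index 0 -> [-6, -5, 11, 26, 28, 38, 35]
Partition 4: pivot=35 at index 5 -> [-6, -5, 11, 26, 28, 35, 38]


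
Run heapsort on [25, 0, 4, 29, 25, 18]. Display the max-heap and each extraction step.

Build heap: [29, 25, 18, 0, 25, 4]
Extract 29: [25, 25, 18, 0, 4, 29]
Extract 25: [25, 4, 18, 0, 25, 29]
Extract 25: [18, 4, 0, 25, 25, 29]
Extract 18: [4, 0, 18, 25, 25, 29]
Extract 4: [0, 4, 18, 25, 25, 29]


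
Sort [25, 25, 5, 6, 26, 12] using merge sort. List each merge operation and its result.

Divide and conquer:
  Merge [25] + [5] -> [5, 25]
  Merge [25] + [5, 25] -> [5, 25, 25]
  Merge [26] + [12] -> [12, 26]
  Merge [6] + [12, 26] -> [6, 12, 26]
  Merge [5, 25, 25] + [6, 12, 26] -> [5, 6, 12, 25, 25, 26]


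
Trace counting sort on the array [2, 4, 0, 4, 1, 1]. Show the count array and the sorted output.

Count array: [1, 2, 1, 0, 2]
(count[i] = number of elements equal to i)
Cumulative count: [1, 3, 4, 4, 6]
Sorted: [0, 1, 1, 2, 4, 4]


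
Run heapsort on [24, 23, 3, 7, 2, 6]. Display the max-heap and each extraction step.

Build heap: [24, 23, 6, 7, 2, 3]
Extract 24: [23, 7, 6, 3, 2, 24]
Extract 23: [7, 3, 6, 2, 23, 24]
Extract 7: [6, 3, 2, 7, 23, 24]
Extract 6: [3, 2, 6, 7, 23, 24]
Extract 3: [2, 3, 6, 7, 23, 24]


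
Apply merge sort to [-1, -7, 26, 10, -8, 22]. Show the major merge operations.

Divide and conquer:
  Merge [-7] + [26] -> [-7, 26]
  Merge [-1] + [-7, 26] -> [-7, -1, 26]
  Merge [-8] + [22] -> [-8, 22]
  Merge [10] + [-8, 22] -> [-8, 10, 22]
  Merge [-7, -1, 26] + [-8, 10, 22] -> [-8, -7, -1, 10, 22, 26]


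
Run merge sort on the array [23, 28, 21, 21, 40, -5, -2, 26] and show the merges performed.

Divide and conquer:
  Merge [23] + [28] -> [23, 28]
  Merge [21] + [21] -> [21, 21]
  Merge [23, 28] + [21, 21] -> [21, 21, 23, 28]
  Merge [40] + [-5] -> [-5, 40]
  Merge [-2] + [26] -> [-2, 26]
  Merge [-5, 40] + [-2, 26] -> [-5, -2, 26, 40]
  Merge [21, 21, 23, 28] + [-5, -2, 26, 40] -> [-5, -2, 21, 21, 23, 26, 28, 40]


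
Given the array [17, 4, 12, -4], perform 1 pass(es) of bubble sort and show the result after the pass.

After pass 1: [4, 12, -4, 17] (3 swaps)
Total swaps: 3


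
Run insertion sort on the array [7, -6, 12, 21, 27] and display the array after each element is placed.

First element 7 is already 'sorted'
Insert -6: shifted 1 elements -> [-6, 7, 12, 21, 27]
Insert 12: shifted 0 elements -> [-6, 7, 12, 21, 27]
Insert 21: shifted 0 elements -> [-6, 7, 12, 21, 27]
Insert 27: shifted 0 elements -> [-6, 7, 12, 21, 27]


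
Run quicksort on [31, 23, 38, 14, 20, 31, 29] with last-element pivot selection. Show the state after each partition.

Partition 1: pivot=29 at index 3 -> [23, 14, 20, 29, 38, 31, 31]
Partition 2: pivot=20 at index 1 -> [14, 20, 23, 29, 38, 31, 31]
Partition 3: pivot=31 at index 5 -> [14, 20, 23, 29, 31, 31, 38]


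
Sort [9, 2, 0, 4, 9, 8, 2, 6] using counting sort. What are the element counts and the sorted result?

Count array: [1, 0, 2, 0, 1, 0, 1, 0, 1, 2]
(count[i] = number of elements equal to i)
Cumulative count: [1, 1, 3, 3, 4, 4, 5, 5, 6, 8]
Sorted: [0, 2, 2, 4, 6, 8, 9, 9]


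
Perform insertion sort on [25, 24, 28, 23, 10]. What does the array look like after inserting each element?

First element 25 is already 'sorted'
Insert 24: shifted 1 elements -> [24, 25, 28, 23, 10]
Insert 28: shifted 0 elements -> [24, 25, 28, 23, 10]
Insert 23: shifted 3 elements -> [23, 24, 25, 28, 10]
Insert 10: shifted 4 elements -> [10, 23, 24, 25, 28]


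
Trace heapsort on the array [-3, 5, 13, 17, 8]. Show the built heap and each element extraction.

Build heap: [17, 8, 13, 5, -3]
Extract 17: [13, 8, -3, 5, 17]
Extract 13: [8, 5, -3, 13, 17]
Extract 8: [5, -3, 8, 13, 17]
Extract 5: [-3, 5, 8, 13, 17]


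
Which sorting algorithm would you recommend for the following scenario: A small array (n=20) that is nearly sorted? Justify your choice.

Best choice: Insertion sort
Reason: Insertion sort is O(n) for nearly sorted arrays and has low overhead


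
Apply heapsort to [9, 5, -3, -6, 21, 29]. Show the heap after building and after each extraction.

Build heap: [29, 21, 9, -6, 5, -3]
Extract 29: [21, 5, 9, -6, -3, 29]
Extract 21: [9, 5, -3, -6, 21, 29]
Extract 9: [5, -6, -3, 9, 21, 29]
Extract 5: [-3, -6, 5, 9, 21, 29]
Extract -3: [-6, -3, 5, 9, 21, 29]


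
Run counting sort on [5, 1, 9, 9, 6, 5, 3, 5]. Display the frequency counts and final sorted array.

Count array: [0, 1, 0, 1, 0, 3, 1, 0, 0, 2]
(count[i] = number of elements equal to i)
Cumulative count: [0, 1, 1, 2, 2, 5, 6, 6, 6, 8]
Sorted: [1, 3, 5, 5, 5, 6, 9, 9]


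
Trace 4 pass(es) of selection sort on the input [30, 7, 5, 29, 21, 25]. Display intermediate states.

Pass 1: Select minimum 5 at index 2, swap -> [5, 7, 30, 29, 21, 25]
Pass 2: Select minimum 7 at index 1, swap -> [5, 7, 30, 29, 21, 25]
Pass 3: Select minimum 21 at index 4, swap -> [5, 7, 21, 29, 30, 25]
Pass 4: Select minimum 25 at index 5, swap -> [5, 7, 21, 25, 30, 29]


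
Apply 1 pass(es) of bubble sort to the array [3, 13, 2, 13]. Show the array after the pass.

After pass 1: [3, 2, 13, 13] (1 swaps)
Total swaps: 1


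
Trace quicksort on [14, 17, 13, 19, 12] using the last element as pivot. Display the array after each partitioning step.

Partition 1: pivot=12 at index 0 -> [12, 17, 13, 19, 14]
Partition 2: pivot=14 at index 2 -> [12, 13, 14, 19, 17]
Partition 3: pivot=17 at index 3 -> [12, 13, 14, 17, 19]


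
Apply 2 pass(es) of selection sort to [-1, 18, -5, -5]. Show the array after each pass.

Pass 1: Select minimum -5 at index 2, swap -> [-5, 18, -1, -5]
Pass 2: Select minimum -5 at index 3, swap -> [-5, -5, -1, 18]


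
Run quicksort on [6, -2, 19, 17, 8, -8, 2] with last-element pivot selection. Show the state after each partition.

Partition 1: pivot=2 at index 2 -> [-2, -8, 2, 17, 8, 6, 19]
Partition 2: pivot=-8 at index 0 -> [-8, -2, 2, 17, 8, 6, 19]
Partition 3: pivot=19 at index 6 -> [-8, -2, 2, 17, 8, 6, 19]
Partition 4: pivot=6 at index 3 -> [-8, -2, 2, 6, 8, 17, 19]
Partition 5: pivot=17 at index 5 -> [-8, -2, 2, 6, 8, 17, 19]


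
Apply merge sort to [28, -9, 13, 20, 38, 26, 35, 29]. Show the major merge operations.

Divide and conquer:
  Merge [28] + [-9] -> [-9, 28]
  Merge [13] + [20] -> [13, 20]
  Merge [-9, 28] + [13, 20] -> [-9, 13, 20, 28]
  Merge [38] + [26] -> [26, 38]
  Merge [35] + [29] -> [29, 35]
  Merge [26, 38] + [29, 35] -> [26, 29, 35, 38]
  Merge [-9, 13, 20, 28] + [26, 29, 35, 38] -> [-9, 13, 20, 26, 28, 29, 35, 38]


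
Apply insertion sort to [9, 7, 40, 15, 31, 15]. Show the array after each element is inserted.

First element 9 is already 'sorted'
Insert 7: shifted 1 elements -> [7, 9, 40, 15, 31, 15]
Insert 40: shifted 0 elements -> [7, 9, 40, 15, 31, 15]
Insert 15: shifted 1 elements -> [7, 9, 15, 40, 31, 15]
Insert 31: shifted 1 elements -> [7, 9, 15, 31, 40, 15]
Insert 15: shifted 2 elements -> [7, 9, 15, 15, 31, 40]


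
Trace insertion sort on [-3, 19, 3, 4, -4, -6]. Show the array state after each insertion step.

First element -3 is already 'sorted'
Insert 19: shifted 0 elements -> [-3, 19, 3, 4, -4, -6]
Insert 3: shifted 1 elements -> [-3, 3, 19, 4, -4, -6]
Insert 4: shifted 1 elements -> [-3, 3, 4, 19, -4, -6]
Insert -4: shifted 4 elements -> [-4, -3, 3, 4, 19, -6]
Insert -6: shifted 5 elements -> [-6, -4, -3, 3, 4, 19]


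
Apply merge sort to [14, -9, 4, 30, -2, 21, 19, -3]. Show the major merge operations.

Divide and conquer:
  Merge [14] + [-9] -> [-9, 14]
  Merge [4] + [30] -> [4, 30]
  Merge [-9, 14] + [4, 30] -> [-9, 4, 14, 30]
  Merge [-2] + [21] -> [-2, 21]
  Merge [19] + [-3] -> [-3, 19]
  Merge [-2, 21] + [-3, 19] -> [-3, -2, 19, 21]
  Merge [-9, 4, 14, 30] + [-3, -2, 19, 21] -> [-9, -3, -2, 4, 14, 19, 21, 30]


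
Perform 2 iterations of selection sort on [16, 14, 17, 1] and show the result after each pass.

Pass 1: Select minimum 1 at index 3, swap -> [1, 14, 17, 16]
Pass 2: Select minimum 14 at index 1, swap -> [1, 14, 17, 16]


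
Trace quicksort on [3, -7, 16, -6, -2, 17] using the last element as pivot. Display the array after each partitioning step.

Partition 1: pivot=17 at index 5 -> [3, -7, 16, -6, -2, 17]
Partition 2: pivot=-2 at index 2 -> [-7, -6, -2, 3, 16, 17]
Partition 3: pivot=-6 at index 1 -> [-7, -6, -2, 3, 16, 17]
Partition 4: pivot=16 at index 4 -> [-7, -6, -2, 3, 16, 17]


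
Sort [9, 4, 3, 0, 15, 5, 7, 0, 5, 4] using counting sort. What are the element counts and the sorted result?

Count array: [2, 0, 0, 1, 2, 2, 0, 1, 0, 1, 0, 0, 0, 0, 0, 1]
(count[i] = number of elements equal to i)
Cumulative count: [2, 2, 2, 3, 5, 7, 7, 8, 8, 9, 9, 9, 9, 9, 9, 10]
Sorted: [0, 0, 3, 4, 4, 5, 5, 7, 9, 15]
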